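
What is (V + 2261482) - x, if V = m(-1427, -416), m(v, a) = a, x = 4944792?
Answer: -2683726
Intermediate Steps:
V = -416
(V + 2261482) - x = (-416 + 2261482) - 1*4944792 = 2261066 - 4944792 = -2683726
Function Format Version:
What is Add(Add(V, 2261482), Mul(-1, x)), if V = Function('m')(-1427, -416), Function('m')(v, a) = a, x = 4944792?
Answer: -2683726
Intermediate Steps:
V = -416
Add(Add(V, 2261482), Mul(-1, x)) = Add(Add(-416, 2261482), Mul(-1, 4944792)) = Add(2261066, -4944792) = -2683726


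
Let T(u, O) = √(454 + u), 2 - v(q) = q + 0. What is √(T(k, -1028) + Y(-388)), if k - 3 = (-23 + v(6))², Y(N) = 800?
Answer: √(800 + √1186) ≈ 28.887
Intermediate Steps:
v(q) = 2 - q (v(q) = 2 - (q + 0) = 2 - q)
k = 732 (k = 3 + (-23 + (2 - 1*6))² = 3 + (-23 + (2 - 6))² = 3 + (-23 - 4)² = 3 + (-27)² = 3 + 729 = 732)
√(T(k, -1028) + Y(-388)) = √(√(454 + 732) + 800) = √(√1186 + 800) = √(800 + √1186)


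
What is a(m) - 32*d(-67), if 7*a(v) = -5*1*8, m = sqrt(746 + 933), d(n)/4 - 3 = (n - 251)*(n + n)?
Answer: -38183080/7 ≈ -5.4547e+6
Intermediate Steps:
d(n) = 12 + 8*n*(-251 + n) (d(n) = 12 + 4*((n - 251)*(n + n)) = 12 + 4*((-251 + n)*(2*n)) = 12 + 4*(2*n*(-251 + n)) = 12 + 8*n*(-251 + n))
m = sqrt(1679) ≈ 40.976
a(v) = -40/7 (a(v) = (-5*1*8)/7 = (-5*8)/7 = (1/7)*(-40) = -40/7)
a(m) - 32*d(-67) = -40/7 - 32*(12 - 2008*(-67) + 8*(-67)**2) = -40/7 - 32*(12 + 134536 + 8*4489) = -40/7 - 32*(12 + 134536 + 35912) = -40/7 - 32*170460 = -40/7 - 1*5454720 = -40/7 - 5454720 = -38183080/7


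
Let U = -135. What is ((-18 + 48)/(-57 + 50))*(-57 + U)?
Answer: 5760/7 ≈ 822.86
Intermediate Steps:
((-18 + 48)/(-57 + 50))*(-57 + U) = ((-18 + 48)/(-57 + 50))*(-57 - 135) = (30/(-7))*(-192) = (30*(-⅐))*(-192) = -30/7*(-192) = 5760/7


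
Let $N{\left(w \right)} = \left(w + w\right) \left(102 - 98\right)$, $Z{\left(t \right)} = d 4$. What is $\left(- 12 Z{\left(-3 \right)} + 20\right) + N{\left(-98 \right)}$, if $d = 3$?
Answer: $-908$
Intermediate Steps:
$Z{\left(t \right)} = 12$ ($Z{\left(t \right)} = 3 \cdot 4 = 12$)
$N{\left(w \right)} = 8 w$ ($N{\left(w \right)} = 2 w 4 = 8 w$)
$\left(- 12 Z{\left(-3 \right)} + 20\right) + N{\left(-98 \right)} = \left(\left(-12\right) 12 + 20\right) + 8 \left(-98\right) = \left(-144 + 20\right) - 784 = -124 - 784 = -908$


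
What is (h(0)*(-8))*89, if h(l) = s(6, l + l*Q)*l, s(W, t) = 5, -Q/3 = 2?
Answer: 0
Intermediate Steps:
Q = -6 (Q = -3*2 = -6)
h(l) = 5*l
(h(0)*(-8))*89 = ((5*0)*(-8))*89 = (0*(-8))*89 = 0*89 = 0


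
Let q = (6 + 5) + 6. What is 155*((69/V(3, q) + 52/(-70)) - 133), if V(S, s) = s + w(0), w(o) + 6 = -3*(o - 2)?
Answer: -2392022/119 ≈ -20101.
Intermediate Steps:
q = 17 (q = 11 + 6 = 17)
w(o) = -3*o (w(o) = -6 - 3*(o - 2) = -6 - 3*(-2 + o) = -6 + (6 - 3*o) = -3*o)
V(S, s) = s (V(S, s) = s - 3*0 = s + 0 = s)
155*((69/V(3, q) + 52/(-70)) - 133) = 155*((69/17 + 52/(-70)) - 133) = 155*((69*(1/17) + 52*(-1/70)) - 133) = 155*((69/17 - 26/35) - 133) = 155*(1973/595 - 133) = 155*(-77162/595) = -2392022/119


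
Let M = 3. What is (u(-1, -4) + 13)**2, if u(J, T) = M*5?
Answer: 784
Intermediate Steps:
u(J, T) = 15 (u(J, T) = 3*5 = 15)
(u(-1, -4) + 13)**2 = (15 + 13)**2 = 28**2 = 784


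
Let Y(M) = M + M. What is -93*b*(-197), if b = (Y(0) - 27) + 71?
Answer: 806124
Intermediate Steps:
Y(M) = 2*M
b = 44 (b = (2*0 - 27) + 71 = (0 - 27) + 71 = -27 + 71 = 44)
-93*b*(-197) = -93*44*(-197) = -4092*(-197) = 806124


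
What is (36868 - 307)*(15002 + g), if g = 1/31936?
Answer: 17516516700753/31936 ≈ 5.4849e+8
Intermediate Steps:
g = 1/31936 ≈ 3.1313e-5
(36868 - 307)*(15002 + g) = (36868 - 307)*(15002 + 1/31936) = 36561*(479103873/31936) = 17516516700753/31936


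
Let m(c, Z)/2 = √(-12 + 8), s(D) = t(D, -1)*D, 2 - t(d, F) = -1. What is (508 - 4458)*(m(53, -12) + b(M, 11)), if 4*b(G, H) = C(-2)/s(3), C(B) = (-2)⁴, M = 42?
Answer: -15800/9 - 15800*I ≈ -1755.6 - 15800.0*I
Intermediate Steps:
t(d, F) = 3 (t(d, F) = 2 - 1*(-1) = 2 + 1 = 3)
s(D) = 3*D
C(B) = 16
b(G, H) = 4/9 (b(G, H) = (16/((3*3)))/4 = (16/9)/4 = (16*(⅑))/4 = (¼)*(16/9) = 4/9)
m(c, Z) = 4*I (m(c, Z) = 2*√(-12 + 8) = 2*√(-4) = 2*(2*I) = 4*I)
(508 - 4458)*(m(53, -12) + b(M, 11)) = (508 - 4458)*(4*I + 4/9) = -3950*(4/9 + 4*I) = -15800/9 - 15800*I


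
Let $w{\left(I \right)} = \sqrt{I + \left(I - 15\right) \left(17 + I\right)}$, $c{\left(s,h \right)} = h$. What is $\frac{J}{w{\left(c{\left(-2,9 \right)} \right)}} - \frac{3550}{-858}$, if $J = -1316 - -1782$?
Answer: $\frac{1775}{429} - \frac{466 i \sqrt{3}}{21} \approx 4.1375 - 38.435 i$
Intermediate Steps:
$J = 466$ ($J = -1316 + 1782 = 466$)
$w{\left(I \right)} = \sqrt{I + \left(-15 + I\right) \left(17 + I\right)}$
$\frac{J}{w{\left(c{\left(-2,9 \right)} \right)}} - \frac{3550}{-858} = \frac{466}{\sqrt{-255 + 9^{2} + 3 \cdot 9}} - \frac{3550}{-858} = \frac{466}{\sqrt{-255 + 81 + 27}} - - \frac{1775}{429} = \frac{466}{\sqrt{-147}} + \frac{1775}{429} = \frac{466}{7 i \sqrt{3}} + \frac{1775}{429} = 466 \left(- \frac{i \sqrt{3}}{21}\right) + \frac{1775}{429} = - \frac{466 i \sqrt{3}}{21} + \frac{1775}{429} = \frac{1775}{429} - \frac{466 i \sqrt{3}}{21}$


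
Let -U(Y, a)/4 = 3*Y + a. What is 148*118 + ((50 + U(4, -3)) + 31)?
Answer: 17509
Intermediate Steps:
U(Y, a) = -12*Y - 4*a (U(Y, a) = -4*(3*Y + a) = -4*(a + 3*Y) = -12*Y - 4*a)
148*118 + ((50 + U(4, -3)) + 31) = 148*118 + ((50 + (-12*4 - 4*(-3))) + 31) = 17464 + ((50 + (-48 + 12)) + 31) = 17464 + ((50 - 36) + 31) = 17464 + (14 + 31) = 17464 + 45 = 17509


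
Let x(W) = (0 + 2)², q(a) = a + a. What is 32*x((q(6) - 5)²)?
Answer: 128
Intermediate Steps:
q(a) = 2*a
x(W) = 4 (x(W) = 2² = 4)
32*x((q(6) - 5)²) = 32*4 = 128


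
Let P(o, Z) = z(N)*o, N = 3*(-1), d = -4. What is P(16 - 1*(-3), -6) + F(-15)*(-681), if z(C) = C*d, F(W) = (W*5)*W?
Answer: -765897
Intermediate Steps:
F(W) = 5*W**2 (F(W) = (5*W)*W = 5*W**2)
N = -3
z(C) = -4*C (z(C) = C*(-4) = -4*C)
P(o, Z) = 12*o (P(o, Z) = (-4*(-3))*o = 12*o)
P(16 - 1*(-3), -6) + F(-15)*(-681) = 12*(16 - 1*(-3)) + (5*(-15)**2)*(-681) = 12*(16 + 3) + (5*225)*(-681) = 12*19 + 1125*(-681) = 228 - 766125 = -765897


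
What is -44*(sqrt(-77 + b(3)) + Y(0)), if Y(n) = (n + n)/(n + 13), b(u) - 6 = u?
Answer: -88*I*sqrt(17) ≈ -362.83*I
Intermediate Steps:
b(u) = 6 + u
Y(n) = 2*n/(13 + n) (Y(n) = (2*n)/(13 + n) = 2*n/(13 + n))
-44*(sqrt(-77 + b(3)) + Y(0)) = -44*(sqrt(-77 + (6 + 3)) + 2*0/(13 + 0)) = -44*(sqrt(-77 + 9) + 2*0/13) = -44*(sqrt(-68) + 2*0*(1/13)) = -44*(2*I*sqrt(17) + 0) = -88*I*sqrt(17)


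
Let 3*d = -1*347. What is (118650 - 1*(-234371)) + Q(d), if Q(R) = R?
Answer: 1058716/3 ≈ 3.5291e+5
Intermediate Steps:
d = -347/3 (d = (-1*347)/3 = (⅓)*(-347) = -347/3 ≈ -115.67)
(118650 - 1*(-234371)) + Q(d) = (118650 - 1*(-234371)) - 347/3 = (118650 + 234371) - 347/3 = 353021 - 347/3 = 1058716/3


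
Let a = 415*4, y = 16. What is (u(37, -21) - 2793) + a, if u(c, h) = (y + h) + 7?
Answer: -1131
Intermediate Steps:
a = 1660
u(c, h) = 23 + h (u(c, h) = (16 + h) + 7 = 23 + h)
(u(37, -21) - 2793) + a = ((23 - 21) - 2793) + 1660 = (2 - 2793) + 1660 = -2791 + 1660 = -1131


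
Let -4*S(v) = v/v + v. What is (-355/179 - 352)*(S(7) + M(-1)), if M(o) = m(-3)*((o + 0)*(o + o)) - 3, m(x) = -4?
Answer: 823719/179 ≈ 4601.8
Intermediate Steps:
M(o) = -3 - 8*o² (M(o) = -4*(o + 0)*(o + o) - 3 = -4*o*2*o - 3 = -8*o² - 3 = -3 - 8*o²)
S(v) = -¼ - v/4 (S(v) = -(v/v + v)/4 = -(1 + v)/4 = -¼ - v/4)
(-355/179 - 352)*(S(7) + M(-1)) = (-355/179 - 352)*((-¼ - ¼*7) + (-3 - 8*(-1)²)) = (-355*1/179 - 352)*((-¼ - 7/4) + (-3 - 8*1)) = (-355/179 - 352)*(-2 + (-3 - 8)) = -63363*(-2 - 11)/179 = -63363/179*(-13) = 823719/179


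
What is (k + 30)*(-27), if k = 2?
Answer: -864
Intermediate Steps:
(k + 30)*(-27) = (2 + 30)*(-27) = 32*(-27) = -864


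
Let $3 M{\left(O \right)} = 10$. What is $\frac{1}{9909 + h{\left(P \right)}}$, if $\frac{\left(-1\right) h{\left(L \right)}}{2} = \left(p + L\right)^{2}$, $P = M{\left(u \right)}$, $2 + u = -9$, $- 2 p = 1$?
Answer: $\frac{18}{178073} \approx 0.00010108$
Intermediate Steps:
$p = - \frac{1}{2}$ ($p = \left(- \frac{1}{2}\right) 1 = - \frac{1}{2} \approx -0.5$)
$u = -11$ ($u = -2 - 9 = -11$)
$M{\left(O \right)} = \frac{10}{3}$ ($M{\left(O \right)} = \frac{1}{3} \cdot 10 = \frac{10}{3}$)
$P = \frac{10}{3} \approx 3.3333$
$h{\left(L \right)} = - 2 \left(- \frac{1}{2} + L\right)^{2}$
$\frac{1}{9909 + h{\left(P \right)}} = \frac{1}{9909 - \frac{\left(-1 + 2 \cdot \frac{10}{3}\right)^{2}}{2}} = \frac{1}{9909 - \frac{\left(-1 + \frac{20}{3}\right)^{2}}{2}} = \frac{1}{9909 - \frac{\left(\frac{17}{3}\right)^{2}}{2}} = \frac{1}{9909 - \frac{289}{18}} = \frac{1}{\frac{178073}{18}} = \frac{18}{178073}$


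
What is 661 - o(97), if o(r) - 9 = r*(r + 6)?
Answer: -9339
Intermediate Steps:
o(r) = 9 + r*(6 + r) (o(r) = 9 + r*(r + 6) = 9 + r*(6 + r))
661 - o(97) = 661 - (9 + 97**2 + 6*97) = 661 - (9 + 9409 + 582) = 661 - 1*10000 = 661 - 10000 = -9339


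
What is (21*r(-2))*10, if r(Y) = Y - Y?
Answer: 0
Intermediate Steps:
r(Y) = 0
(21*r(-2))*10 = (21*0)*10 = 0*10 = 0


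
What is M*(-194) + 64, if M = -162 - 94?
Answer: 49728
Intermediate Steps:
M = -256
M*(-194) + 64 = -256*(-194) + 64 = 49664 + 64 = 49728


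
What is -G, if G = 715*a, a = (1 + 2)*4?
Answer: -8580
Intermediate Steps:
a = 12 (a = 3*4 = 12)
G = 8580 (G = 715*12 = 8580)
-G = -1*8580 = -8580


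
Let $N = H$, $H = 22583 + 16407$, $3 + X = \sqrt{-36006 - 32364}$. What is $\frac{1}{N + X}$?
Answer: $\frac{38987}{1520054539} - \frac{i \sqrt{68370}}{1520054539} \approx 2.5648 \cdot 10^{-5} - 1.7202 \cdot 10^{-7} i$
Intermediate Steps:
$X = -3 + i \sqrt{68370}$ ($X = -3 + \sqrt{-36006 - 32364} = -3 + \sqrt{-68370} = -3 + i \sqrt{68370} \approx -3.0 + 261.48 i$)
$H = 38990$
$N = 38990$
$\frac{1}{N + X} = \frac{1}{38990 - \left(3 - i \sqrt{68370}\right)} = \frac{1}{38987 + i \sqrt{68370}}$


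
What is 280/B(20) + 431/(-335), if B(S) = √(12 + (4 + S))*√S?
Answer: -431/335 + 14*√5/3 ≈ 9.1484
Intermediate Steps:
B(S) = √S*√(16 + S) (B(S) = √(16 + S)*√S = √S*√(16 + S))
280/B(20) + 431/(-335) = 280/((√20*√(16 + 20))) + 431/(-335) = 280/(((2*√5)*√36)) + 431*(-1/335) = 280/(((2*√5)*6)) - 431/335 = 280/((12*√5)) - 431/335 = 280*(√5/60) - 431/335 = 14*√5/3 - 431/335 = -431/335 + 14*√5/3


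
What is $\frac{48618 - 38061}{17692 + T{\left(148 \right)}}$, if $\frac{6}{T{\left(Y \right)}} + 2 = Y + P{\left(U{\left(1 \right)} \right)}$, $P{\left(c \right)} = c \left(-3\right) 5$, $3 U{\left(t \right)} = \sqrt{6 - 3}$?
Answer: $\frac{991821303234}{1662152448661} - \frac{158355 \sqrt{3}}{3324304897322} \approx 0.59671$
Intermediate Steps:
$U{\left(t \right)} = \frac{\sqrt{3}}{3}$ ($U{\left(t \right)} = \frac{\sqrt{6 - 3}}{3} = \frac{\sqrt{3}}{3}$)
$P{\left(c \right)} = - 15 c$ ($P{\left(c \right)} = - 3 c 5 = - 15 c$)
$T{\left(Y \right)} = \frac{6}{-2 + Y - 5 \sqrt{3}}$ ($T{\left(Y \right)} = \frac{6}{-2 + \left(Y - 15 \frac{\sqrt{3}}{3}\right)} = \frac{6}{-2 + \left(Y - 5 \sqrt{3}\right)} = \frac{6}{-2 + Y - 5 \sqrt{3}}$)
$\frac{48618 - 38061}{17692 + T{\left(148 \right)}} = \frac{48618 - 38061}{17692 + \frac{6}{-2 + 148 - 5 \sqrt{3}}} = \frac{10557}{17692 + \frac{6}{146 - 5 \sqrt{3}}}$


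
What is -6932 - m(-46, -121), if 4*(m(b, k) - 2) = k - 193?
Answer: -13711/2 ≈ -6855.5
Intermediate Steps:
m(b, k) = -185/4 + k/4 (m(b, k) = 2 + (k - 193)/4 = 2 + (-193 + k)/4 = 2 + (-193/4 + k/4) = -185/4 + k/4)
-6932 - m(-46, -121) = -6932 - (-185/4 + (¼)*(-121)) = -6932 - (-185/4 - 121/4) = -6932 - 1*(-153/2) = -6932 + 153/2 = -13711/2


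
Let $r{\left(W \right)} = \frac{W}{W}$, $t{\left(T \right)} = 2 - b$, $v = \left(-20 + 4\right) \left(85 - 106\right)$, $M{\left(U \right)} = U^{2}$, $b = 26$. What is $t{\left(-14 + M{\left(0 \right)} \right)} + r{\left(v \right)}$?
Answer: $-23$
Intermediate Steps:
$v = 336$ ($v = \left(-16\right) \left(-21\right) = 336$)
$t{\left(T \right)} = -24$ ($t{\left(T \right)} = 2 - 26 = -24$)
$r{\left(W \right)} = 1$
$t{\left(-14 + M{\left(0 \right)} \right)} + r{\left(v \right)} = -24 + 1 = -23$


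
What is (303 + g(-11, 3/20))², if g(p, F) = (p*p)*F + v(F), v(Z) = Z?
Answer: 10323369/100 ≈ 1.0323e+5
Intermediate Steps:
g(p, F) = F + F*p² (g(p, F) = (p*p)*F + F = p²*F + F = F*p² + F = F + F*p²)
(303 + g(-11, 3/20))² = (303 + (3/20)*(1 + (-11)²))² = (303 + (3*(1/20))*(1 + 121))² = (303 + (3/20)*122)² = (303 + 183/10)² = (3213/10)² = 10323369/100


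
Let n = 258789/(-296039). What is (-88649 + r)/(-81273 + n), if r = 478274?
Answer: -38448065125/8020078812 ≈ -4.7940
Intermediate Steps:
n = -258789/296039 (n = 258789*(-1/296039) = -258789/296039 ≈ -0.87417)
(-88649 + r)/(-81273 + n) = (-88649 + 478274)/(-81273 - 258789/296039) = 389625/(-24060236436/296039) = 389625*(-296039/24060236436) = -38448065125/8020078812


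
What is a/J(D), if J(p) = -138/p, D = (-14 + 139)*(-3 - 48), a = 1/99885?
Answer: 425/918942 ≈ 0.00046249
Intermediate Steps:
a = 1/99885 ≈ 1.0012e-5
D = -6375 (D = 125*(-51) = -6375)
a/J(D) = 1/(99885*((-138/(-6375)))) = 1/(99885*((-138*(-1/6375)))) = 1/(99885*(46/2125)) = (1/99885)*(2125/46) = 425/918942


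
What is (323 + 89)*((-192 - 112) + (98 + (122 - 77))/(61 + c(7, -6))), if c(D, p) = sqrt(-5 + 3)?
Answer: 412*(-304*sqrt(2) + 18401*I)/(sqrt(2) - 61*I) ≈ -1.2428e+5 - 22.38*I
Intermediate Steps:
c(D, p) = I*sqrt(2) (c(D, p) = sqrt(-2) = I*sqrt(2))
(323 + 89)*((-192 - 112) + (98 + (122 - 77))/(61 + c(7, -6))) = (323 + 89)*((-192 - 112) + (98 + (122 - 77))/(61 + I*sqrt(2))) = 412*(-304 + (98 + 45)/(61 + I*sqrt(2))) = 412*(-304 + 143/(61 + I*sqrt(2))) = -125248 + 58916/(61 + I*sqrt(2))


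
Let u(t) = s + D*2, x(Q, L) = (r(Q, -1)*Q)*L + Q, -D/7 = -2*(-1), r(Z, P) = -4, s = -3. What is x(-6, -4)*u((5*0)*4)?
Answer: 3162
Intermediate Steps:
D = -14 (D = -(-14)*(-1) = -7*2 = -14)
x(Q, L) = Q - 4*L*Q (x(Q, L) = (-4*Q)*L + Q = -4*L*Q + Q = Q - 4*L*Q)
u(t) = -31 (u(t) = -3 - 14*2 = -3 - 28 = -31)
x(-6, -4)*u((5*0)*4) = -6*(1 - 4*(-4))*(-31) = -6*(1 + 16)*(-31) = -6*17*(-31) = -102*(-31) = 3162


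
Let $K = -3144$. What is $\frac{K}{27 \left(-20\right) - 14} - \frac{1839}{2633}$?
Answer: $\frac{3629673}{729341} \approx 4.9766$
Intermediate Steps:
$\frac{K}{27 \left(-20\right) - 14} - \frac{1839}{2633} = - \frac{3144}{27 \left(-20\right) - 14} - \frac{1839}{2633} = - \frac{3144}{-540 - 14} - \frac{1839}{2633} = - \frac{3144}{-554} - \frac{1839}{2633} = \left(-3144\right) \left(- \frac{1}{554}\right) - \frac{1839}{2633} = \frac{1572}{277} - \frac{1839}{2633} = \frac{3629673}{729341}$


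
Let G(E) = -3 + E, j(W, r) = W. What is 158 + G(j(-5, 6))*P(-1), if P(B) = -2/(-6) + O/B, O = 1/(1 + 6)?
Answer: 3286/21 ≈ 156.48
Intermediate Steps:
O = ⅐ (O = 1/7 = ⅐ ≈ 0.14286)
P(B) = ⅓ + 1/(7*B) (P(B) = -2/(-6) + 1/(7*B) = -2*(-⅙) + 1/(7*B) = ⅓ + 1/(7*B))
158 + G(j(-5, 6))*P(-1) = 158 + (-3 - 5)*((1/21)*(3 + 7*(-1))/(-1)) = 158 - 8*(-1)*(3 - 7)/21 = 158 - 8*(-1)*(-4)/21 = 158 - 8*4/21 = 158 - 32/21 = 3286/21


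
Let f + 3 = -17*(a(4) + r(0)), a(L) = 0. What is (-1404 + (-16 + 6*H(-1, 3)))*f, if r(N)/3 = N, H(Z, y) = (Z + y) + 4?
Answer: 4152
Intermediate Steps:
H(Z, y) = 4 + Z + y
r(N) = 3*N
f = -3 (f = -3 - 17*(0 + 3*0) = -3 - 17*(0 + 0) = -3 - 17*0 = -3 + 0 = -3)
(-1404 + (-16 + 6*H(-1, 3)))*f = (-1404 + (-16 + 6*(4 - 1 + 3)))*(-3) = (-1404 + (-16 + 6*6))*(-3) = (-1404 + (-16 + 36))*(-3) = (-1404 + 20)*(-3) = -1384*(-3) = 4152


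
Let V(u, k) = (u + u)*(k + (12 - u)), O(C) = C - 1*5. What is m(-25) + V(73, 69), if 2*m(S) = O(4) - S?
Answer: 1180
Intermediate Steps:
O(C) = -5 + C (O(C) = C - 5 = -5 + C)
V(u, k) = 2*u*(12 + k - u) (V(u, k) = (2*u)*(12 + k - u) = 2*u*(12 + k - u))
m(S) = -½ - S/2 (m(S) = ((-5 + 4) - S)/2 = (-1 - S)/2 = -½ - S/2)
m(-25) + V(73, 69) = (-½ - ½*(-25)) + 2*73*(12 + 69 - 1*73) = (-½ + 25/2) + 2*73*(12 + 69 - 73) = 12 + 2*73*8 = 12 + 1168 = 1180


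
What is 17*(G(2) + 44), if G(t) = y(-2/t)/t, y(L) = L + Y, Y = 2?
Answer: 1513/2 ≈ 756.50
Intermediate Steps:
y(L) = 2 + L (y(L) = L + 2 = 2 + L)
G(t) = (2 - 2/t)/t
17*(G(2) + 44) = 17*(2*(-1 + 2)/2**2 + 44) = 17*(2*(1/4)*1 + 44) = 17*(1/2 + 44) = 17*(89/2) = 1513/2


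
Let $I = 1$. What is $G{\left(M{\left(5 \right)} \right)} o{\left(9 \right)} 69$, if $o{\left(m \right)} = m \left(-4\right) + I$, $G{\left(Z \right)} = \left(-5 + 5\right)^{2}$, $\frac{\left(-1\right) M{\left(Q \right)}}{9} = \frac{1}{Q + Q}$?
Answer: $0$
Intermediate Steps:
$M{\left(Q \right)} = - \frac{9}{2 Q}$ ($M{\left(Q \right)} = - \frac{9}{Q + Q} = - \frac{9}{2 Q}$)
$G{\left(Z \right)} = 0$ ($G{\left(Z \right)} = 0^{2} = 0$)
$o{\left(m \right)} = 1 - 4 m$ ($o{\left(m \right)} = m \left(-4\right) + 1 = - 4 m + 1 = 1 - 4 m$)
$G{\left(M{\left(5 \right)} \right)} o{\left(9 \right)} 69 = 0 \left(1 - 36\right) 69 = 0 \left(-35\right) 69 = 0 \cdot 69 = 0$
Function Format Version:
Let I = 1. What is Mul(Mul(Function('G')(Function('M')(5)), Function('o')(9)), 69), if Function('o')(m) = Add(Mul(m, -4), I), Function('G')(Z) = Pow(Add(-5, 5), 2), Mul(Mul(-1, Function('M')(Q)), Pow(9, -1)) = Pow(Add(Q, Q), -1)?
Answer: 0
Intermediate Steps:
Function('M')(Q) = Mul(Rational(-9, 2), Pow(Q, -1)) (Function('M')(Q) = Mul(-9, Pow(Add(Q, Q), -1)) = Mul(-9, Pow(Mul(2, Q), -1)) = Mul(-9, Mul(Rational(1, 2), Pow(Q, -1))) = Mul(Rational(-9, 2), Pow(Q, -1)))
Function('G')(Z) = 0 (Function('G')(Z) = Pow(0, 2) = 0)
Function('o')(m) = Add(1, Mul(-4, m)) (Function('o')(m) = Add(Mul(m, -4), 1) = Add(Mul(-4, m), 1) = Add(1, Mul(-4, m)))
Mul(Mul(Function('G')(Function('M')(5)), Function('o')(9)), 69) = Mul(Mul(0, Add(1, Mul(-4, 9))), 69) = Mul(Mul(0, Add(1, -36)), 69) = Mul(Mul(0, -35), 69) = Mul(0, 69) = 0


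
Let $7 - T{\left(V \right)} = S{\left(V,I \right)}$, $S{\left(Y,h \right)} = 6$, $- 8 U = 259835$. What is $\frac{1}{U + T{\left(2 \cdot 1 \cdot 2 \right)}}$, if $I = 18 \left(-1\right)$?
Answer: $- \frac{8}{259827} \approx -3.079 \cdot 10^{-5}$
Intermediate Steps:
$U = - \frac{259835}{8}$ ($U = \left(- \frac{1}{8}\right) 259835 = - \frac{259835}{8} \approx -32479.0$)
$I = -18$
$T{\left(V \right)} = 1$ ($T{\left(V \right)} = 7 - 6 = 1$)
$\frac{1}{U + T{\left(2 \cdot 1 \cdot 2 \right)}} = \frac{1}{- \frac{259835}{8} + 1} = \frac{1}{- \frac{259827}{8}} = - \frac{8}{259827}$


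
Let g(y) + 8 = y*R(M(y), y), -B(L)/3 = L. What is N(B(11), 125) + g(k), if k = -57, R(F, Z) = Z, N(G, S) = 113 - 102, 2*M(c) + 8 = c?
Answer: 3252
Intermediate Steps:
B(L) = -3*L
M(c) = -4 + c/2
N(G, S) = 11
g(y) = -8 + y² (g(y) = -8 + y*y = -8 + y²)
N(B(11), 125) + g(k) = 11 + (-8 + (-57)²) = 11 + (-8 + 3249) = 11 + 3241 = 3252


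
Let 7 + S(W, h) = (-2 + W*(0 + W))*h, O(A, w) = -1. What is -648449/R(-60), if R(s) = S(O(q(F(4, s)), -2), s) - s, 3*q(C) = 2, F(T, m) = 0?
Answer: -648449/113 ≈ -5738.5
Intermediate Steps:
q(C) = ⅔ (q(C) = (⅓)*2 = ⅔)
S(W, h) = -7 + h*(-2 + W²) (S(W, h) = -7 + (-2 + W*(0 + W))*h = -7 + (-2 + W*W)*h = -7 + (-2 + W²)*h = -7 + h*(-2 + W²))
R(s) = -7 - 2*s (R(s) = (-7 - 2*s + s*(-1)²) - s = (-7 - 2*s + s*1) - s = (-7 - 2*s + s) - s = (-7 - s) - s = -7 - 2*s)
-648449/R(-60) = -648449/(-7 - 2*(-60)) = -648449/(-7 + 120) = -648449/113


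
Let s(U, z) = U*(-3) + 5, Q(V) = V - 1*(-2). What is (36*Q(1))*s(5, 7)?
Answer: -1080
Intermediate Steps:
Q(V) = 2 + V (Q(V) = V + 2 = 2 + V)
s(U, z) = 5 - 3*U (s(U, z) = -3*U + 5 = 5 - 3*U)
(36*Q(1))*s(5, 7) = (36*(2 + 1))*(5 - 3*5) = (36*3)*(5 - 15) = 108*(-10) = -1080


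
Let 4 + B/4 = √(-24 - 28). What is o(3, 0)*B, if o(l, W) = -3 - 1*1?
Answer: 64 - 32*I*√13 ≈ 64.0 - 115.38*I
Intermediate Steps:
o(l, W) = -4 (o(l, W) = -3 - 1 = -4)
B = -16 + 8*I*√13 (B = -16 + 4*√(-24 - 28) = -16 + 4*√(-52) = -16 + 4*(2*I*√13) = -16 + 8*I*√13 ≈ -16.0 + 28.844*I)
o(3, 0)*B = -4*(-16 + 8*I*√13) = 64 - 32*I*√13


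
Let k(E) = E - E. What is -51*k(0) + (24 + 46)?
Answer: 70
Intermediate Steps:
k(E) = 0
-51*k(0) + (24 + 46) = -51*0 + (24 + 46) = 0 + 70 = 70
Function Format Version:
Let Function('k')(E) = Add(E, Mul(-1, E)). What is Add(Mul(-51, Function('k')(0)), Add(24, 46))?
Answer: 70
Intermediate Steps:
Function('k')(E) = 0
Add(Mul(-51, Function('k')(0)), Add(24, 46)) = Add(Mul(-51, 0), Add(24, 46)) = Add(0, 70) = 70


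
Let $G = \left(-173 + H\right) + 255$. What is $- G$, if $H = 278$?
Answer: $-360$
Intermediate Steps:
$G = 360$ ($G = \left(-173 + 278\right) + 255 = 105 + 255 = 360$)
$- G = \left(-1\right) 360 = -360$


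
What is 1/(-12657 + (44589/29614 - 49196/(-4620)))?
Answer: -4886310/61786636687 ≈ -7.9084e-5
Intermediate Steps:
1/(-12657 + (44589/29614 - 49196/(-4620))) = 1/(-12657 + (44589*(1/29614) - 49196*(-1/4620))) = 1/(-12657 + (44589/29614 + 1757/165)) = 1/(-12657 + 59388983/4886310) = 1/(-61786636687/4886310) = -4886310/61786636687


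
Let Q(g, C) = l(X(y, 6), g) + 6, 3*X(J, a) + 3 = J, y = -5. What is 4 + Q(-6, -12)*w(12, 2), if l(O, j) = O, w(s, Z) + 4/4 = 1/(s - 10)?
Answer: 7/3 ≈ 2.3333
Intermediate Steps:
w(s, Z) = -1 + 1/(-10 + s) (w(s, Z) = -1 + 1/(s - 10) = -1 + 1/(-10 + s))
X(J, a) = -1 + J/3
Q(g, C) = 10/3 (Q(g, C) = (-1 + (⅓)*(-5)) + 6 = (-1 - 5/3) + 6 = -8/3 + 6 = 10/3)
4 + Q(-6, -12)*w(12, 2) = 4 + 10*((11 - 1*12)/(-10 + 12))/3 = 4 + 10*((11 - 12)/2)/3 = 4 + 10*((½)*(-1))/3 = 4 + (10/3)*(-½) = 4 - 5/3 = 7/3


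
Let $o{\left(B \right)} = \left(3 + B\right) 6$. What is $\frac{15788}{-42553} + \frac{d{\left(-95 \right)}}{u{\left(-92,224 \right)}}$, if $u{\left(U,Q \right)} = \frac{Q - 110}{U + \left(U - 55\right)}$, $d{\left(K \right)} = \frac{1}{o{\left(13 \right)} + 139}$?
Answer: $- \frac{433130687}{1139994870} \approx -0.37994$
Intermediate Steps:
$o{\left(B \right)} = 18 + 6 B$
$d{\left(K \right)} = \frac{1}{235}$ ($d{\left(K \right)} = \frac{1}{\left(18 + 6 \cdot 13\right) + 139} = \frac{1}{\left(18 + 78\right) + 139} = \frac{1}{96 + 139} = \frac{1}{235}$)
$u{\left(U,Q \right)} = \frac{-110 + Q}{-55 + 2 U}$ ($u{\left(U,Q \right)} = \frac{-110 + Q}{U + \left(U - 55\right)} = \frac{-110 + Q}{U + \left(-55 + U\right)} = \frac{-110 + Q}{-55 + 2 U}$)
$\frac{15788}{-42553} + \frac{d{\left(-95 \right)}}{u{\left(-92,224 \right)}} = \frac{15788}{-42553} + \frac{1}{235 \frac{-110 + 224}{-55 + 2 \left(-92\right)}} = 15788 \left(- \frac{1}{42553}\right) + \frac{1}{235 \frac{1}{-55 - 184} \cdot 114} = - \frac{15788}{42553} + \frac{1}{235 \frac{1}{-239} \cdot 114} = - \frac{15788}{42553} + \frac{1}{235 \left(\left(- \frac{1}{239}\right) 114\right)} = - \frac{15788}{42553} + \frac{1}{235 \left(- \frac{114}{239}\right)} = - \frac{15788}{42553} + \frac{1}{235} \left(- \frac{239}{114}\right) = - \frac{15788}{42553} - \frac{239}{26790} = - \frac{433130687}{1139994870}$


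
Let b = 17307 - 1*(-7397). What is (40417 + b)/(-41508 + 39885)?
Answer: -21707/541 ≈ -40.124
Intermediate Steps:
b = 24704 (b = 17307 + 7397 = 24704)
(40417 + b)/(-41508 + 39885) = (40417 + 24704)/(-41508 + 39885) = 65121/(-1623) = 65121*(-1/1623) = -21707/541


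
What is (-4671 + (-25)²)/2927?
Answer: -4046/2927 ≈ -1.3823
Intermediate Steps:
(-4671 + (-25)²)/2927 = (-4671 + 625)*(1/2927) = -4046*1/2927 = -4046/2927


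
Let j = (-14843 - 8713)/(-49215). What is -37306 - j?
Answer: -612012782/16405 ≈ -37307.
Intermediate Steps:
j = 7852/16405 (j = -23556*(-1/49215) = 7852/16405 ≈ 0.47863)
-37306 - j = -37306 - 1*7852/16405 = -37306 - 7852/16405 = -612012782/16405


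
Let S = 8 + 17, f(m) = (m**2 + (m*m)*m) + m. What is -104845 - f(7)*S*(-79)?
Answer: 683180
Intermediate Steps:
f(m) = m + m**2 + m**3 (f(m) = (m**2 + m**2*m) + m = (m**2 + m**3) + m = m + m**2 + m**3)
S = 25
-104845 - f(7)*S*(-79) = -104845 - (7*(1 + 7 + 7**2))*25*(-79) = -104845 - (7*(1 + 7 + 49))*25*(-79) = -104845 - (7*57)*25*(-79) = -104845 - 399*25*(-79) = -104845 - 9975*(-79) = -104845 - 1*(-788025) = -104845 + 788025 = 683180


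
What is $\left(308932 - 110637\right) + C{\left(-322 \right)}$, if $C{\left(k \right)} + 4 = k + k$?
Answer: $197647$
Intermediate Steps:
$C{\left(k \right)} = -4 + 2 k$ ($C{\left(k \right)} = -4 + \left(k + k\right) = -4 + 2 k$)
$\left(308932 - 110637\right) + C{\left(-322 \right)} = \left(308932 - 110637\right) + \left(-4 + 2 \left(-322\right)\right) = 198295 - 648 = 197647$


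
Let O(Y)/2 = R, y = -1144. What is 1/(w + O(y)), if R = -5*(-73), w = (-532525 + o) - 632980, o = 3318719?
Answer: 1/2153944 ≈ 4.6426e-7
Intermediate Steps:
w = 2153214 (w = (-532525 + 3318719) - 632980 = 2786194 - 632980 = 2153214)
R = 365
O(Y) = 730 (O(Y) = 2*365 = 730)
1/(w + O(y)) = 1/(2153214 + 730) = 1/2153944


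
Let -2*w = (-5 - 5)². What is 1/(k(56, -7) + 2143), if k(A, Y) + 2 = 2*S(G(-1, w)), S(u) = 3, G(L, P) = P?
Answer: 1/2147 ≈ 0.00046577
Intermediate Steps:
w = -50 (w = -(-5 - 5)²/2 = -½*(-10)² = -½*100 = -50)
k(A, Y) = 4 (k(A, Y) = -2 + 2*3 = -2 + 6 = 4)
1/(k(56, -7) + 2143) = 1/(4 + 2143) = 1/2147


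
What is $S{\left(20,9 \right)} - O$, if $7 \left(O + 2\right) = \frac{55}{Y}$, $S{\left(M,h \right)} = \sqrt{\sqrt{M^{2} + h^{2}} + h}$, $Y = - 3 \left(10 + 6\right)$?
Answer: $\frac{727}{336} + \sqrt{9 + \sqrt{481}} \approx 7.7253$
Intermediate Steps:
$Y = -48$ ($Y = \left(-3\right) 16 = -48$)
$S{\left(M,h \right)} = \sqrt{h + \sqrt{M^{2} + h^{2}}}$
$O = - \frac{727}{336}$ ($O = -2 + \frac{55 \frac{1}{-48}}{7} = -2 + \frac{55 \left(- \frac{1}{48}\right)}{7} = -2 + \frac{1}{7} \left(- \frac{55}{48}\right) = -2 - \frac{55}{336} = - \frac{727}{336} \approx -2.1637$)
$S{\left(20,9 \right)} - O = \sqrt{9 + \sqrt{20^{2} + 9^{2}}} - - \frac{727}{336} = \sqrt{9 + \sqrt{400 + 81}} + \frac{727}{336} = \sqrt{9 + \sqrt{481}} + \frac{727}{336} = \frac{727}{336} + \sqrt{9 + \sqrt{481}}$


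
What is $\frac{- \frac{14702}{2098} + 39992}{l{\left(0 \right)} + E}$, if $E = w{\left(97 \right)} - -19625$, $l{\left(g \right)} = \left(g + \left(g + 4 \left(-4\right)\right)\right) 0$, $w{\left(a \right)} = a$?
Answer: $\frac{13981419}{6896126} \approx 2.0274$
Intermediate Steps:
$l{\left(g \right)} = 0$ ($l{\left(g \right)} = \left(g + \left(g - 16\right)\right) 0 = \left(g + \left(-16 + g\right)\right) 0 = \left(-16 + 2 g\right) 0 = 0$)
$E = 19722$ ($E = 97 - -19625 = 97 + 19625 = 19722$)
$\frac{- \frac{14702}{2098} + 39992}{l{\left(0 \right)} + E} = \frac{- \frac{14702}{2098} + 39992}{0 + 19722} = \frac{\left(-14702\right) \frac{1}{2098} + 39992}{19722} = \left(- \frac{7351}{1049} + 39992\right) \frac{1}{19722} = \frac{41944257}{1049} \cdot \frac{1}{19722} = \frac{13981419}{6896126}$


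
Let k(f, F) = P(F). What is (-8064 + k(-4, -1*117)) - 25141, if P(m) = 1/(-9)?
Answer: -298846/9 ≈ -33205.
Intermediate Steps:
P(m) = -⅑
k(f, F) = -⅑
(-8064 + k(-4, -1*117)) - 25141 = (-8064 - ⅑) - 25141 = -72577/9 - 25141 = -298846/9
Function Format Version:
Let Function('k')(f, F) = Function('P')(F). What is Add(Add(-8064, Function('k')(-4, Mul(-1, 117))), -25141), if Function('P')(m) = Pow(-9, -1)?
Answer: Rational(-298846, 9) ≈ -33205.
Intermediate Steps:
Function('P')(m) = Rational(-1, 9)
Function('k')(f, F) = Rational(-1, 9)
Add(Add(-8064, Function('k')(-4, Mul(-1, 117))), -25141) = Add(Add(-8064, Rational(-1, 9)), -25141) = Add(Rational(-72577, 9), -25141) = Rational(-298846, 9)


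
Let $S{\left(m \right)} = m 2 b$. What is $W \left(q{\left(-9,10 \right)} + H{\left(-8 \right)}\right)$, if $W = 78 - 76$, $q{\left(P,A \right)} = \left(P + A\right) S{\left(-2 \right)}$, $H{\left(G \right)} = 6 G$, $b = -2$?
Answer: $-80$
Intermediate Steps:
$S{\left(m \right)} = - 4 m$ ($S{\left(m \right)} = m 2 \left(-2\right) = 2 m \left(-2\right) = - 4 m$)
$q{\left(P,A \right)} = 8 A + 8 P$ ($q{\left(P,A \right)} = \left(P + A\right) \left(\left(-4\right) \left(-2\right)\right) = \left(A + P\right) 8 = 8 A + 8 P$)
$W = 2$ ($W = 78 - 76 = 2$)
$W \left(q{\left(-9,10 \right)} + H{\left(-8 \right)}\right) = 2 \left(\left(8 \cdot 10 + 8 \left(-9\right)\right) + 6 \left(-8\right)\right) = 2 \left(\left(80 - 72\right) - 48\right) = 2 \left(8 - 48\right) = 2 \left(-40\right) = -80$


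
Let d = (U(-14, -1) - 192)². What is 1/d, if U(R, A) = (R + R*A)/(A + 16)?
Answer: 1/36864 ≈ 2.7127e-5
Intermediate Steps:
U(R, A) = (R + A*R)/(16 + A)
d = 36864 (d = (-14*(1 - 1)/(16 - 1) - 192)² = (-14*0/15 - 192)² = (-14*1/15*0 - 192)² = (0 - 192)² = (-192)² = 36864)
1/d = 1/36864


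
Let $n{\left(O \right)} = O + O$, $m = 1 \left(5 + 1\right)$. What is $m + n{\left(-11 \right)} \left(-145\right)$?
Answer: $3196$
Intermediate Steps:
$m = 6$ ($m = 1 \cdot 6 = 6$)
$n{\left(O \right)} = 2 O$
$m + n{\left(-11 \right)} \left(-145\right) = 6 + 2 \left(-11\right) \left(-145\right) = 6 - -3190 = 6 + 3190 = 3196$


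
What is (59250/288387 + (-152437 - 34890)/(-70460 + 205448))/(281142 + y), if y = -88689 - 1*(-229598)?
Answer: -730549723/260792577241812 ≈ -2.8013e-6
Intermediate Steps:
y = 140909 (y = -88689 + 229598 = 140909)
(59250/288387 + (-152437 - 34890)/(-70460 + 205448))/(281142 + y) = (59250/288387 + (-152437 - 34890)/(-70460 + 205448))/(281142 + 140909) = (59250*(1/288387) - 187327/134988)/422051 = (19750/96129 - 187327*1/134988)*(1/422051) = (19750/96129 - 26761/19284)*(1/422051) = -730549723/617917212*1/422051 = -730549723/260792577241812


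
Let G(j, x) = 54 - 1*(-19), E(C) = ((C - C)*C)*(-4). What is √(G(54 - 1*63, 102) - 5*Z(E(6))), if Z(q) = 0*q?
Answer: √73 ≈ 8.5440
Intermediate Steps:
E(C) = 0 (E(C) = (0*C)*(-4) = 0*(-4) = 0)
Z(q) = 0
G(j, x) = 73 (G(j, x) = 54 + 19 = 73)
√(G(54 - 1*63, 102) - 5*Z(E(6))) = √(73 - 5*0) = √(73 + 0) = √73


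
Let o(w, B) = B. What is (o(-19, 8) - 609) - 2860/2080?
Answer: -4819/8 ≈ -602.38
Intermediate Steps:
(o(-19, 8) - 609) - 2860/2080 = (8 - 609) - 2860/2080 = -601 - 2860*1/2080 = -601 - 11/8 = -4819/8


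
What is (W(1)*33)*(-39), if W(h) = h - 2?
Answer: 1287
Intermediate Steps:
W(h) = -2 + h
(W(1)*33)*(-39) = ((-2 + 1)*33)*(-39) = -1*33*(-39) = -33*(-39) = 1287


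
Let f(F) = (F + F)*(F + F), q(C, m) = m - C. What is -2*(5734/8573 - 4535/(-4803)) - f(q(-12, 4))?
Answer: -42297183770/41176119 ≈ -1027.2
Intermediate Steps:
f(F) = 4*F² (f(F) = (2*F)*(2*F) = 4*F²)
-2*(5734/8573 - 4535/(-4803)) - f(q(-12, 4)) = -2*(5734/8573 - 4535/(-4803)) - 4*(4 - 1*(-12))² = -2*(5734*(1/8573) - 4535*(-1/4803)) - 4*(4 + 12)² = -2*(5734/8573 + 4535/4803) - 4*16² = -2*66418957/41176119 - 4*256 = -132837914/41176119 - 1*1024 = -132837914/41176119 - 1024 = -42297183770/41176119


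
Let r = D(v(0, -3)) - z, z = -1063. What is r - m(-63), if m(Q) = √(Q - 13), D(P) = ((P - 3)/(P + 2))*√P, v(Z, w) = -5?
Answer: 1063 - 2*I*√19 + 8*I*√5/3 ≈ 1063.0 - 2.755*I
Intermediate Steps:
D(P) = √P*(-3 + P)/(2 + P) (D(P) = ((-3 + P)/(2 + P))*√P = √P*(-3 + P)/(2 + P))
m(Q) = √(-13 + Q)
r = 1063 + 8*I*√5/3 (r = √(-5)*(-3 - 5)/(2 - 5) - 1*(-1063) = (I*√5)*(-8)/(-3) + 1063 = (I*√5)*(-⅓)*(-8) + 1063 = 8*I*√5/3 + 1063 = 1063 + 8*I*√5/3 ≈ 1063.0 + 5.9628*I)
r - m(-63) = (1063 + 8*I*√5/3) - √(-13 - 63) = (1063 + 8*I*√5/3) - √(-76) = (1063 + 8*I*√5/3) - 2*I*√19 = 1063 - 2*I*√19 + 8*I*√5/3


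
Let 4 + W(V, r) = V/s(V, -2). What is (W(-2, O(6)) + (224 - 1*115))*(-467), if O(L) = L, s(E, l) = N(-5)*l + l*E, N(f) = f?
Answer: -342778/7 ≈ -48968.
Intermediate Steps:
s(E, l) = -5*l + E*l (s(E, l) = -5*l + l*E = -5*l + E*l)
W(V, r) = -4 + V/(10 - 2*V) (W(V, r) = -4 + V/((-2*(-5 + V))) = -4 + V/(10 - 2*V))
(W(-2, O(6)) + (224 - 1*115))*(-467) = ((-40 + 9*(-2))/(2*(5 - 1*(-2))) + (224 - 1*115))*(-467) = ((-40 - 18)/(2*(5 + 2)) + (224 - 115))*(-467) = ((1/2)*(-58)/7 + 109)*(-467) = ((1/2)*(1/7)*(-58) + 109)*(-467) = (-29/7 + 109)*(-467) = (734/7)*(-467) = -342778/7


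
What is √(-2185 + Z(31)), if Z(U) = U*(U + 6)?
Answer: I*√1038 ≈ 32.218*I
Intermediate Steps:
Z(U) = U*(6 + U)
√(-2185 + Z(31)) = √(-2185 + 31*(6 + 31)) = √(-2185 + 31*37) = √(-2185 + 1147) = √(-1038) = I*√1038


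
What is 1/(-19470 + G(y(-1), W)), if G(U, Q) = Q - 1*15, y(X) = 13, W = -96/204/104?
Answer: -221/4306186 ≈ -5.1322e-5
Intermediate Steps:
W = -1/221 (W = -96*1/204*(1/104) = -8/17*1/104 = -1/221 ≈ -0.0045249)
G(U, Q) = -15 + Q (G(U, Q) = Q - 15 = -15 + Q)
1/(-19470 + G(y(-1), W)) = 1/(-19470 + (-15 - 1/221)) = 1/(-19470 - 3316/221) = 1/(-4306186/221) = -221/4306186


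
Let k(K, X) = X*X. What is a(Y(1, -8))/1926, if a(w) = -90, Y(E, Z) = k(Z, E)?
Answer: -5/107 ≈ -0.046729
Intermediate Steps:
k(K, X) = X**2
Y(E, Z) = E**2
a(Y(1, -8))/1926 = -90/1926 = -90*1/1926 = -5/107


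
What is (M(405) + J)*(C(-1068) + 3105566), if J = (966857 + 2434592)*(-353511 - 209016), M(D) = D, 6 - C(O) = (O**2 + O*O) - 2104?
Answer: -1581293038559789304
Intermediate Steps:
C(O) = 2110 - 2*O**2 (C(O) = 6 - ((O**2 + O*O) - 2104) = 6 - ((O**2 + O**2) - 2104) = 6 - (2*O**2 - 2104) = 6 - (-2104 + 2*O**2) = 6 + (2104 - 2*O**2) = 2110 - 2*O**2)
J = -1913406901623 (J = 3401449*(-562527) = -1913406901623)
(M(405) + J)*(C(-1068) + 3105566) = (405 - 1913406901623)*((2110 - 2*(-1068)**2) + 3105566) = -1913406901218*((2110 - 2*1140624) + 3105566) = -1913406901218*((2110 - 2281248) + 3105566) = -1913406901218*(-2279138 + 3105566) = -1913406901218*826428 = -1581293038559789304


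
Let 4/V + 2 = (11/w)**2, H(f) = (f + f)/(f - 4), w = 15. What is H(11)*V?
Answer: -19800/2303 ≈ -8.5975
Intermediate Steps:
H(f) = 2*f/(-4 + f) (H(f) = (2*f)/(-4 + f) = 2*f/(-4 + f))
V = -900/329 (V = 4/(-2 + (11/15)**2) = 4/(-2 + 121/225) = 4/(-329/225) = 4*(-225/329) = -900/329 ≈ -2.7356)
H(11)*V = (2*11/(-4 + 11))*(-900/329) = (2*11/7)*(-900/329) = (2*11*(1/7))*(-900/329) = (22/7)*(-900/329) = -19800/2303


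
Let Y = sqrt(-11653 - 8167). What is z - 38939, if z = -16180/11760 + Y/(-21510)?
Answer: -22896941/588 - I*sqrt(4955)/10755 ≈ -38940.0 - 0.006545*I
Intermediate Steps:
Y = 2*I*sqrt(4955) (Y = sqrt(-19820) = 2*I*sqrt(4955) ≈ 140.78*I)
z = -809/588 - I*sqrt(4955)/10755 (z = -16180/11760 + (2*I*sqrt(4955))/(-21510) = -16180*1/11760 + (2*I*sqrt(4955))*(-1/21510) = -809/588 - I*sqrt(4955)/10755 ≈ -1.3759 - 0.006545*I)
z - 38939 = (-809/588 - I*sqrt(4955)/10755) - 38939 = -22896941/588 - I*sqrt(4955)/10755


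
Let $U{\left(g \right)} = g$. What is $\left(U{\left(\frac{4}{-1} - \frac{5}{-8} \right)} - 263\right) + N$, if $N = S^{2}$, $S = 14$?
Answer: $- \frac{563}{8} \approx -70.375$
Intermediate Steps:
$N = 196$ ($N = 14^{2} = 196$)
$\left(U{\left(\frac{4}{-1} - \frac{5}{-8} \right)} - 263\right) + N = \left(\left(\frac{4}{-1} - \frac{5}{-8}\right) - 263\right) + 196 = \left(\left(4 \left(-1\right) - - \frac{5}{8}\right) - 263\right) + 196 = \left(\left(-4 + \frac{5}{8}\right) - 263\right) + 196 = \left(- \frac{27}{8} - 263\right) + 196 = - \frac{2131}{8} + 196 = - \frac{563}{8}$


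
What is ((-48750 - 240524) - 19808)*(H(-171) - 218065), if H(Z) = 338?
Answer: 67295496614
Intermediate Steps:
((-48750 - 240524) - 19808)*(H(-171) - 218065) = ((-48750 - 240524) - 19808)*(338 - 218065) = (-289274 - 19808)*(-217727) = -309082*(-217727) = 67295496614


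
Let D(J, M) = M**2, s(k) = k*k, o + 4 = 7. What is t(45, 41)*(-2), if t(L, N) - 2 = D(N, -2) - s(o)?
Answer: 6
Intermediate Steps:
o = 3 (o = -4 + 7 = 3)
s(k) = k**2
t(L, N) = -3 (t(L, N) = 2 + ((-2)**2 - 1*3**2) = 2 + (4 - 1*9) = 2 + (4 - 9) = 2 - 5 = -3)
t(45, 41)*(-2) = -3*(-2) = 6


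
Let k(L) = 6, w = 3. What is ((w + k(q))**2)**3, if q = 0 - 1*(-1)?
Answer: 531441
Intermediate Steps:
q = 1 (q = 0 + 1 = 1)
((w + k(q))**2)**3 = ((3 + 6)**2)**3 = (9**2)**3 = 81**3 = 531441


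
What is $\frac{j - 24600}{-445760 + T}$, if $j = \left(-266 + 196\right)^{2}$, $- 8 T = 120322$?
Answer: $\frac{78800}{1843201} \approx 0.042752$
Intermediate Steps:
$T = - \frac{60161}{4}$ ($T = \left(- \frac{1}{8}\right) 120322 = - \frac{60161}{4} \approx -15040.0$)
$j = 4900$ ($j = \left(-70\right)^{2} = 4900$)
$\frac{j - 24600}{-445760 + T} = \frac{4900 - 24600}{-445760 - \frac{60161}{4}} = - \frac{19700}{- \frac{1843201}{4}} = \left(-19700\right) \left(- \frac{4}{1843201}\right) = \frac{78800}{1843201}$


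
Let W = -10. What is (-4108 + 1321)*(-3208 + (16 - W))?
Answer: 8868234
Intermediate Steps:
(-4108 + 1321)*(-3208 + (16 - W)) = (-4108 + 1321)*(-3208 + (16 - 1*(-10))) = -2787*(-3208 + (16 + 10)) = -2787*(-3208 + 26) = -2787*(-3182) = 8868234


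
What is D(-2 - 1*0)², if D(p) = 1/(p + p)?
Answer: 1/16 ≈ 0.062500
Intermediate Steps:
D(p) = 1/(2*p)
D(-2 - 1*0)² = (1/(2*(-2 - 1*0)))² = (1/(2*(-2 + 0)))² = ((½)/(-2))² = ((½)*(-½))² = (-¼)² = 1/16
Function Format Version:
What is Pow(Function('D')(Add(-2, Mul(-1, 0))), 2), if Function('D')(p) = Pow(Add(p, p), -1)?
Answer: Rational(1, 16) ≈ 0.062500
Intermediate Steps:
Function('D')(p) = Mul(Rational(1, 2), Pow(p, -1)) (Function('D')(p) = Pow(Mul(2, p), -1) = Mul(Rational(1, 2), Pow(p, -1)))
Pow(Function('D')(Add(-2, Mul(-1, 0))), 2) = Pow(Mul(Rational(1, 2), Pow(Add(-2, Mul(-1, 0)), -1)), 2) = Pow(Mul(Rational(1, 2), Pow(Add(-2, 0), -1)), 2) = Pow(Mul(Rational(1, 2), Pow(-2, -1)), 2) = Pow(Mul(Rational(1, 2), Rational(-1, 2)), 2) = Pow(Rational(-1, 4), 2) = Rational(1, 16)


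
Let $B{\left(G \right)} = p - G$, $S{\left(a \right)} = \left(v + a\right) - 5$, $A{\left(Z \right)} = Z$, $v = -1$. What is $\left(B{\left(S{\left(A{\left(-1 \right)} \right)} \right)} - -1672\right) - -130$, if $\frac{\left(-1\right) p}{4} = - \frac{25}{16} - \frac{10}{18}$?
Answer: $\frac{65429}{36} \approx 1817.5$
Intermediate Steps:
$p = \frac{305}{36}$ ($p = - 4 \left(- \frac{25}{16} - \frac{10}{18}\right) = - 4 \left(\left(-25\right) \frac{1}{16} - \frac{5}{9}\right) = - 4 \left(- \frac{25}{16} - \frac{5}{9}\right) = \left(-4\right) \left(- \frac{305}{144}\right) = \frac{305}{36} \approx 8.4722$)
$S{\left(a \right)} = -6 + a$ ($S{\left(a \right)} = \left(-1 + a\right) - 5 = -6 + a$)
$B{\left(G \right)} = \frac{305}{36} - G$
$\left(B{\left(S{\left(A{\left(-1 \right)} \right)} \right)} - -1672\right) - -130 = \left(\left(\frac{305}{36} - \left(-6 - 1\right)\right) - -1672\right) - -130 = \left(\left(\frac{305}{36} - -7\right) + 1672\right) + 130 = \left(\left(\frac{305}{36} + 7\right) + 1672\right) + 130 = \left(\frac{557}{36} + 1672\right) + 130 = \frac{60749}{36} + 130 = \frac{65429}{36}$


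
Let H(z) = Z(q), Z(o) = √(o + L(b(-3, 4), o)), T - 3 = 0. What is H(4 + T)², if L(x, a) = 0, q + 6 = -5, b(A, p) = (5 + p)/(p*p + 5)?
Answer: -11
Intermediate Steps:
T = 3 (T = 3 + 0 = 3)
b(A, p) = (5 + p)/(5 + p²) (b(A, p) = (5 + p)/(p² + 5) = (5 + p)/(5 + p²))
q = -11 (q = -6 - 5 = -11)
Z(o) = √o (Z(o) = √(o + 0) = √o)
H(z) = I*√11 (H(z) = √(-11) = I*√11)
H(4 + T)² = (I*√11)² = -11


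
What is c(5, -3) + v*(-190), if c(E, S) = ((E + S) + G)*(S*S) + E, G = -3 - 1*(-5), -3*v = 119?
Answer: 22733/3 ≈ 7577.7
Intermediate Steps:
v = -119/3 (v = -1/3*119 = -119/3 ≈ -39.667)
G = 2 (G = -3 + 5 = 2)
c(E, S) = E + S**2*(2 + E + S) (c(E, S) = ((E + S) + 2)*(S*S) + E = (2 + E + S)*S**2 + E = S**2*(2 + E + S) + E = E + S**2*(2 + E + S))
c(5, -3) + v*(-190) = (5 + (-3)**3 + 2*(-3)**2 + 5*(-3)**2) - 119/3*(-190) = (5 - 27 + 2*9 + 5*9) + 22610/3 = (5 - 27 + 18 + 45) + 22610/3 = 41 + 22610/3 = 22733/3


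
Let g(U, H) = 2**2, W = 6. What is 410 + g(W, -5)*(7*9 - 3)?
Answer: 650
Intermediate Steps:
g(U, H) = 4
410 + g(W, -5)*(7*9 - 3) = 410 + 4*(7*9 - 3) = 410 + 4*(63 - 3) = 410 + 4*60 = 410 + 240 = 650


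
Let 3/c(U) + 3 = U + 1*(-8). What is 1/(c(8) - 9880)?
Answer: -1/9881 ≈ -0.00010120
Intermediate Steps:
c(U) = 3/(-11 + U) (c(U) = 3/(-3 + (U + 1*(-8))) = 3/(-3 + (U - 8)) = 3/(-3 + (-8 + U)) = 3/(-11 + U))
1/(c(8) - 9880) = 1/(3/(-11 + 8) - 9880) = 1/(3/(-3) - 9880) = 1/(3*(-⅓) - 9880) = 1/(-1 - 9880) = 1/(-9881) = -1/9881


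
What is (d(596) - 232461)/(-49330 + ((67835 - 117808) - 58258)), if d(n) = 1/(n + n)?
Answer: 277093511/187812712 ≈ 1.4754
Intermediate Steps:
d(n) = 1/(2*n)
(d(596) - 232461)/(-49330 + ((67835 - 117808) - 58258)) = ((1/2)/596 - 232461)/(-49330 + ((67835 - 117808) - 58258)) = ((1/2)*(1/596) - 232461)/(-49330 + (-49973 - 58258)) = (1/1192 - 232461)/(-49330 - 108231) = -277093511/1192/(-157561) = -277093511/1192*(-1/157561) = 277093511/187812712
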